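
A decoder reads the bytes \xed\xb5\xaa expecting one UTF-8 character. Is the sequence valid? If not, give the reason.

invalid (encodes a surrogate (U+D800–U+DFFF))

Structurally a 3-byte sequence; payload = 0xDD6A.
But 0xDD6A is in U+D800–U+DFFF, the surrogate range. Surrogates are not Unicode scalar values and are forbidden in UTF-8.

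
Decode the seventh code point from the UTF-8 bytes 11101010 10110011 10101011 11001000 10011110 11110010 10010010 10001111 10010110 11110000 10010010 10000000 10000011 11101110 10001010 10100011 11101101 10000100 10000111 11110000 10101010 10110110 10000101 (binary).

U+2AD85

Offset 0: leading byte 0xEA = 11101010 → 3-byte char #1 = EA B3 AB.
Offset 3: leading byte 0xC8 = 11001000 → 2-byte char #2 = C8 9E.
Offset 5: leading byte 0xF2 = 11110010 → 4-byte char #3 = F2 92 8F 96.
Offset 9: leading byte 0xF0 = 11110000 → 4-byte char #4 = F0 92 80 83.
Offset 13: leading byte 0xEE = 11101110 → 3-byte char #5 = EE 8A A3.
Offset 16: leading byte 0xED = 11101101 → 3-byte char #6 = ED 84 87.
Offset 19: leading byte 0xF0 = 11110000 → 4-byte char #7 = F0 AA B6 85.
Leading byte 0xF0 = 11110000 matches 11110xxx → 4-byte sequence.
Byte 1: 0xF0 = 11110000, payload 000 (3 bits).
Byte 2: 0xAA = 10101010 (10xxxxxx ✓), payload 101010.
Byte 3: 0xB6 = 10110110 (10xxxxxx ✓), payload 110110.
Byte 4: 0x85 = 10000101 (10xxxxxx ✓), payload 000101.
Concatenate: 000101010110110000101 = 0x2AD85 (21 bits → U+2AD85).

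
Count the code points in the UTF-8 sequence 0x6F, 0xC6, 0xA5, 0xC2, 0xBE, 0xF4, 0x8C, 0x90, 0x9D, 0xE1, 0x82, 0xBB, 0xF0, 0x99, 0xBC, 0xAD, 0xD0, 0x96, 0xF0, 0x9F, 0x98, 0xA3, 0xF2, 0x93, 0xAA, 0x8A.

Byte at offset 0: 0x6F = 01101111 → 1-byte char (#1). Advance 1.
Byte at offset 1: 0xC6 = 11000110 → 2-byte char (#2). Advance 2.
Byte at offset 3: 0xC2 = 11000010 → 2-byte char (#3). Advance 2.
Byte at offset 5: 0xF4 = 11110100 → 4-byte char (#4). Advance 4.
Byte at offset 9: 0xE1 = 11100001 → 3-byte char (#5). Advance 3.
Byte at offset 12: 0xF0 = 11110000 → 4-byte char (#6). Advance 4.
Byte at offset 16: 0xD0 = 11010000 → 2-byte char (#7). Advance 2.
Byte at offset 18: 0xF0 = 11110000 → 4-byte char (#8). Advance 4.
Byte at offset 22: 0xF2 = 11110010 → 4-byte char (#9). Advance 4.
Reached end at offset 26 after 9 code points.

9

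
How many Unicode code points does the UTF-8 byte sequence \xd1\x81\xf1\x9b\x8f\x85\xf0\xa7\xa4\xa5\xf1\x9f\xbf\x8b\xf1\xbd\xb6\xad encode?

Byte at offset 0: 0xD1 = 11010001 → 2-byte char (#1). Advance 2.
Byte at offset 2: 0xF1 = 11110001 → 4-byte char (#2). Advance 4.
Byte at offset 6: 0xF0 = 11110000 → 4-byte char (#3). Advance 4.
Byte at offset 10: 0xF1 = 11110001 → 4-byte char (#4). Advance 4.
Byte at offset 14: 0xF1 = 11110001 → 4-byte char (#5). Advance 4.
Reached end at offset 18 after 5 code points.

5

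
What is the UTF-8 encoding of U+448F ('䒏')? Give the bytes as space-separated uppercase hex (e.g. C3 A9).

E4 92 8F

U+448F = 0x448F = 17551 decimal. In range U+0800–U+FFFF → 3-byte form: 1110xxxx 10xxxxxx 10xxxxxx.
Binary (16 bits): 0100010010001111.
Split 4+6+6: 0100 | 010010 | 001111.
Byte 1: 11100100 = 0xE4.
Byte 2: 10010010 = 0x92.
Byte 3: 10001111 = 0x8F.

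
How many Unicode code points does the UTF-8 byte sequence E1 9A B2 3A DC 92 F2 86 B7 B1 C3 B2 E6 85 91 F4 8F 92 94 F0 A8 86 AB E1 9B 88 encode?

9

Byte at offset 0: 0xE1 = 11100001 → 3-byte char (#1). Advance 3.
Byte at offset 3: 0x3A = 00111010 → 1-byte char (#2). Advance 1.
Byte at offset 4: 0xDC = 11011100 → 2-byte char (#3). Advance 2.
Byte at offset 6: 0xF2 = 11110010 → 4-byte char (#4). Advance 4.
Byte at offset 10: 0xC3 = 11000011 → 2-byte char (#5). Advance 2.
Byte at offset 12: 0xE6 = 11100110 → 3-byte char (#6). Advance 3.
Byte at offset 15: 0xF4 = 11110100 → 4-byte char (#7). Advance 4.
Byte at offset 19: 0xF0 = 11110000 → 4-byte char (#8). Advance 4.
Byte at offset 23: 0xE1 = 11100001 → 3-byte char (#9). Advance 3.
Reached end at offset 26 after 9 code points.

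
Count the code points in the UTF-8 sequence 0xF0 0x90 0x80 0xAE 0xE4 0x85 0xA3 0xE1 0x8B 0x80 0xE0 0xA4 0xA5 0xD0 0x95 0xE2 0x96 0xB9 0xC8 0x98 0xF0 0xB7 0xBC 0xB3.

8

Byte at offset 0: 0xF0 = 11110000 → 4-byte char (#1). Advance 4.
Byte at offset 4: 0xE4 = 11100100 → 3-byte char (#2). Advance 3.
Byte at offset 7: 0xE1 = 11100001 → 3-byte char (#3). Advance 3.
Byte at offset 10: 0xE0 = 11100000 → 3-byte char (#4). Advance 3.
Byte at offset 13: 0xD0 = 11010000 → 2-byte char (#5). Advance 2.
Byte at offset 15: 0xE2 = 11100010 → 3-byte char (#6). Advance 3.
Byte at offset 18: 0xC8 = 11001000 → 2-byte char (#7). Advance 2.
Byte at offset 20: 0xF0 = 11110000 → 4-byte char (#8). Advance 4.
Reached end at offset 24 after 8 code points.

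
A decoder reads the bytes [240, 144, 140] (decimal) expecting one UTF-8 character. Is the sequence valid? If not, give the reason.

Leading byte 0xF0 = 11110000 → 4-byte form, but only 3 bytes are present.

invalid (sequence truncated)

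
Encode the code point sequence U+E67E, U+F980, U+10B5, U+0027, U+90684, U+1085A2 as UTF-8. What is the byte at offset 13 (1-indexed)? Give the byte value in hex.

0x9A

1-indexed offset 13 is 0-indexed offset 12.
U+E67E → 3-byte form EE 99 BE at offsets 0–2.
U+F980 → 3-byte form EF A6 80 at offsets 3–5.
U+10B5 → 3-byte form E1 82 B5 at offsets 6–8.
U+0027 → 1-byte form 27 at offsets 9–9.
U+90684 → 4-byte form F2 90 9A 84 at offsets 10–13.
Offset 12 falls in char 5's range; it's byte 3 of F2 90 9A 84 = 0x9A.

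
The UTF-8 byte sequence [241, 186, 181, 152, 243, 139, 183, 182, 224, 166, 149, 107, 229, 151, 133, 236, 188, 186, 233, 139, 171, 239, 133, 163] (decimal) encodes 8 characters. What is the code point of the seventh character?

Offset 0: leading byte 0xF1 = 11110001 → 4-byte char #1 = F1 BA B5 98.
Offset 4: leading byte 0xF3 = 11110011 → 4-byte char #2 = F3 8B B7 B6.
Offset 8: leading byte 0xE0 = 11100000 → 3-byte char #3 = E0 A6 95.
Offset 11: leading byte 0x6B = 01101011 → 1-byte char #4 = 6B.
Offset 12: leading byte 0xE5 = 11100101 → 3-byte char #5 = E5 97 85.
Offset 15: leading byte 0xEC = 11101100 → 3-byte char #6 = EC BC BA.
Offset 18: leading byte 0xE9 = 11101001 → 3-byte char #7 = E9 8B AB.
Leading byte 0xE9 = 11101001 matches 1110xxxx → 3-byte sequence.
Byte 1: 0xE9 = 11101001, payload 1001 (4 bits).
Byte 2: 0x8B = 10001011 (10xxxxxx ✓), payload 001011.
Byte 3: 0xAB = 10101011 (10xxxxxx ✓), payload 101011.
Concatenate: 1001001011101011 = 0x92EB (16 bits → U+92EB).

U+92EB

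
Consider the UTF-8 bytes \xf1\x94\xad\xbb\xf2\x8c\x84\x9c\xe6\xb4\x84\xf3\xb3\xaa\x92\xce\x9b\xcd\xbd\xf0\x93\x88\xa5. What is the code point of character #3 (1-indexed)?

U+6D04

Offset 0: leading byte 0xF1 = 11110001 → 4-byte char #1 = F1 94 AD BB.
Offset 4: leading byte 0xF2 = 11110010 → 4-byte char #2 = F2 8C 84 9C.
Offset 8: leading byte 0xE6 = 11100110 → 3-byte char #3 = E6 B4 84.
Leading byte 0xE6 = 11100110 matches 1110xxxx → 3-byte sequence.
Byte 1: 0xE6 = 11100110, payload 0110 (4 bits).
Byte 2: 0xB4 = 10110100 (10xxxxxx ✓), payload 110100.
Byte 3: 0x84 = 10000100 (10xxxxxx ✓), payload 000100.
Concatenate: 0110110100000100 = 0x6D04 (16 bits → U+6D04).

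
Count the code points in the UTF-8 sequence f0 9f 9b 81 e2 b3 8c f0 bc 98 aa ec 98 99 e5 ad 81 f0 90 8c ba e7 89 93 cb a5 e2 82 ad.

9

Byte at offset 0: 0xF0 = 11110000 → 4-byte char (#1). Advance 4.
Byte at offset 4: 0xE2 = 11100010 → 3-byte char (#2). Advance 3.
Byte at offset 7: 0xF0 = 11110000 → 4-byte char (#3). Advance 4.
Byte at offset 11: 0xEC = 11101100 → 3-byte char (#4). Advance 3.
Byte at offset 14: 0xE5 = 11100101 → 3-byte char (#5). Advance 3.
Byte at offset 17: 0xF0 = 11110000 → 4-byte char (#6). Advance 4.
Byte at offset 21: 0xE7 = 11100111 → 3-byte char (#7). Advance 3.
Byte at offset 24: 0xCB = 11001011 → 2-byte char (#8). Advance 2.
Byte at offset 26: 0xE2 = 11100010 → 3-byte char (#9). Advance 3.
Reached end at offset 29 after 9 code points.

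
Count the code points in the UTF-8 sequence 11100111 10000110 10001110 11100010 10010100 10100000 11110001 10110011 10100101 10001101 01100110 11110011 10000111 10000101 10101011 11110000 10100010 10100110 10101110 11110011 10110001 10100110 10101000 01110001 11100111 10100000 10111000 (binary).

9

Byte at offset 0: 0xE7 = 11100111 → 3-byte char (#1). Advance 3.
Byte at offset 3: 0xE2 = 11100010 → 3-byte char (#2). Advance 3.
Byte at offset 6: 0xF1 = 11110001 → 4-byte char (#3). Advance 4.
Byte at offset 10: 0x66 = 01100110 → 1-byte char (#4). Advance 1.
Byte at offset 11: 0xF3 = 11110011 → 4-byte char (#5). Advance 4.
Byte at offset 15: 0xF0 = 11110000 → 4-byte char (#6). Advance 4.
Byte at offset 19: 0xF3 = 11110011 → 4-byte char (#7). Advance 4.
Byte at offset 23: 0x71 = 01110001 → 1-byte char (#8). Advance 1.
Byte at offset 24: 0xE7 = 11100111 → 3-byte char (#9). Advance 3.
Reached end at offset 27 after 9 code points.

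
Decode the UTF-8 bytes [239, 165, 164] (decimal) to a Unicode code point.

U+F964

Leading byte 0xEF = 11101111 matches 1110xxxx → 3-byte sequence.
Byte 1: 0xEF = 11101111, payload 1111 (4 bits).
Byte 2: 0xA5 = 10100101 (10xxxxxx ✓), payload 100101.
Byte 3: 0xA4 = 10100100 (10xxxxxx ✓), payload 100100.
Concatenate: 1111100101100100 = 0xF964 (16 bits → U+F964).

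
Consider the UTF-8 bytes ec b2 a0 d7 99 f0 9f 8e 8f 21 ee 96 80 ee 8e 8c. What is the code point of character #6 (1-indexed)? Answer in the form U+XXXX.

Offset 0: leading byte 0xEC = 11101100 → 3-byte char #1 = EC B2 A0.
Offset 3: leading byte 0xD7 = 11010111 → 2-byte char #2 = D7 99.
Offset 5: leading byte 0xF0 = 11110000 → 4-byte char #3 = F0 9F 8E 8F.
Offset 9: leading byte 0x21 = 00100001 → 1-byte char #4 = 21.
Offset 10: leading byte 0xEE = 11101110 → 3-byte char #5 = EE 96 80.
Offset 13: leading byte 0xEE = 11101110 → 3-byte char #6 = EE 8E 8C.
Leading byte 0xEE = 11101110 matches 1110xxxx → 3-byte sequence.
Byte 1: 0xEE = 11101110, payload 1110 (4 bits).
Byte 2: 0x8E = 10001110 (10xxxxxx ✓), payload 001110.
Byte 3: 0x8C = 10001100 (10xxxxxx ✓), payload 001100.
Concatenate: 1110001110001100 = 0xE38C (16 bits → U+E38C).

U+E38C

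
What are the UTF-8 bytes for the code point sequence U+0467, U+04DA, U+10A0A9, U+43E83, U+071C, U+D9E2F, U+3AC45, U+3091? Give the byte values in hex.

D1 A7 D3 9A F4 8A 82 A9 F1 83 BA 83 DC 9C F3 99 B8 AF F0 BA B1 85 E3 82 91

U+0467: 2-byte form → D1 A7.
U+04DA: 2-byte form → D3 9A.
U+10A0A9: 4-byte form → F4 8A 82 A9.
U+43E83: 4-byte form → F1 83 BA 83.
U+071C: 2-byte form → DC 9C.
U+D9E2F: 4-byte form → F3 99 B8 AF.
U+3AC45: 4-byte form → F0 BA B1 85.
U+3091: 3-byte form → E3 82 91.
Concatenated (25 bytes): D1 A7 D3 9A F4 8A 82 A9 F1 83 BA 83 DC 9C F3 99 B8 AF F0 BA B1 85 E3 82 91.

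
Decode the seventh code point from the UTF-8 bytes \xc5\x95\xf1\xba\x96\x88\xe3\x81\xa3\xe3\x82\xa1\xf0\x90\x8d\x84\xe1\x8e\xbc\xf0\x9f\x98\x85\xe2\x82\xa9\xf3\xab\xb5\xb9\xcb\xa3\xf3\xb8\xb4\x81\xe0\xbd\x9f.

U+1F605

Offset 0: leading byte 0xC5 = 11000101 → 2-byte char #1 = C5 95.
Offset 2: leading byte 0xF1 = 11110001 → 4-byte char #2 = F1 BA 96 88.
Offset 6: leading byte 0xE3 = 11100011 → 3-byte char #3 = E3 81 A3.
Offset 9: leading byte 0xE3 = 11100011 → 3-byte char #4 = E3 82 A1.
Offset 12: leading byte 0xF0 = 11110000 → 4-byte char #5 = F0 90 8D 84.
Offset 16: leading byte 0xE1 = 11100001 → 3-byte char #6 = E1 8E BC.
Offset 19: leading byte 0xF0 = 11110000 → 4-byte char #7 = F0 9F 98 85.
Leading byte 0xF0 = 11110000 matches 11110xxx → 4-byte sequence.
Byte 1: 0xF0 = 11110000, payload 000 (3 bits).
Byte 2: 0x9F = 10011111 (10xxxxxx ✓), payload 011111.
Byte 3: 0x98 = 10011000 (10xxxxxx ✓), payload 011000.
Byte 4: 0x85 = 10000101 (10xxxxxx ✓), payload 000101.
Concatenate: 000011111011000000101 = 0x1F605 (21 bits → U+1F605).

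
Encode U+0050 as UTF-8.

50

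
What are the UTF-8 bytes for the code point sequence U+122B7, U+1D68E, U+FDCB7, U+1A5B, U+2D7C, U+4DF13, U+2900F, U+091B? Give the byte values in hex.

U+122B7: 4-byte form → F0 92 8A B7.
U+1D68E: 4-byte form → F0 9D 9A 8E.
U+FDCB7: 4-byte form → F3 BD B2 B7.
U+1A5B: 3-byte form → E1 A9 9B.
U+2D7C: 3-byte form → E2 B5 BC.
U+4DF13: 4-byte form → F1 8D BC 93.
U+2900F: 4-byte form → F0 A9 80 8F.
U+091B: 3-byte form → E0 A4 9B.
Concatenated (29 bytes): F0 92 8A B7 F0 9D 9A 8E F3 BD B2 B7 E1 A9 9B E2 B5 BC F1 8D BC 93 F0 A9 80 8F E0 A4 9B.

F0 92 8A B7 F0 9D 9A 8E F3 BD B2 B7 E1 A9 9B E2 B5 BC F1 8D BC 93 F0 A9 80 8F E0 A4 9B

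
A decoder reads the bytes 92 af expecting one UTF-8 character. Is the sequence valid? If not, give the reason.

invalid (continuation byte with no leading byte)

Byte 0x92 = 10010010 has the form 10xxxxxx — a continuation byte — but there is no preceding leading byte.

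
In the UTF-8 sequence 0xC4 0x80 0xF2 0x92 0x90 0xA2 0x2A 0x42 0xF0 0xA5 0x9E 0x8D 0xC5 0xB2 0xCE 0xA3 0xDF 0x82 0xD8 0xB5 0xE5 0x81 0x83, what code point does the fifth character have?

U+2578D

Offset 0: leading byte 0xC4 = 11000100 → 2-byte char #1 = C4 80.
Offset 2: leading byte 0xF2 = 11110010 → 4-byte char #2 = F2 92 90 A2.
Offset 6: leading byte 0x2A = 00101010 → 1-byte char #3 = 2A.
Offset 7: leading byte 0x42 = 01000010 → 1-byte char #4 = 42.
Offset 8: leading byte 0xF0 = 11110000 → 4-byte char #5 = F0 A5 9E 8D.
Leading byte 0xF0 = 11110000 matches 11110xxx → 4-byte sequence.
Byte 1: 0xF0 = 11110000, payload 000 (3 bits).
Byte 2: 0xA5 = 10100101 (10xxxxxx ✓), payload 100101.
Byte 3: 0x9E = 10011110 (10xxxxxx ✓), payload 011110.
Byte 4: 0x8D = 10001101 (10xxxxxx ✓), payload 001101.
Concatenate: 000100101011110001101 = 0x2578D (21 bits → U+2578D).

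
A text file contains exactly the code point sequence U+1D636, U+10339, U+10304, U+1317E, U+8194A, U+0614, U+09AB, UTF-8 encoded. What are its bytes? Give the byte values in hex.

F0 9D 98 B6 F0 90 8C B9 F0 90 8C 84 F0 93 85 BE F2 81 A5 8A D8 94 E0 A6 AB

U+1D636: 4-byte form → F0 9D 98 B6.
U+10339: 4-byte form → F0 90 8C B9.
U+10304: 4-byte form → F0 90 8C 84.
U+1317E: 4-byte form → F0 93 85 BE.
U+8194A: 4-byte form → F2 81 A5 8A.
U+0614: 2-byte form → D8 94.
U+09AB: 3-byte form → E0 A6 AB.
Concatenated (25 bytes): F0 9D 98 B6 F0 90 8C B9 F0 90 8C 84 F0 93 85 BE F2 81 A5 8A D8 94 E0 A6 AB.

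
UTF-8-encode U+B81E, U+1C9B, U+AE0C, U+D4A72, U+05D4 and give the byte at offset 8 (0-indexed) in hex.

0x8C

U+B81E → 3-byte form EB A0 9E at offsets 0–2.
U+1C9B → 3-byte form E1 B2 9B at offsets 3–5.
U+AE0C → 3-byte form EA B8 8C at offsets 6–8.
Offset 8 falls in char 3's range; it's byte 3 of EA B8 8C = 0x8C.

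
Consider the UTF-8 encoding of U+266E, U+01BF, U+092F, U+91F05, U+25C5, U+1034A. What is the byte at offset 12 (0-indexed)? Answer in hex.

0xE2

U+266E → 3-byte form E2 99 AE at offsets 0–2.
U+01BF → 2-byte form C6 BF at offsets 3–4.
U+092F → 3-byte form E0 A4 AF at offsets 5–7.
U+91F05 → 4-byte form F2 91 BC 85 at offsets 8–11.
U+25C5 → 3-byte form E2 97 85 at offsets 12–14.
Offset 12 falls in char 5's range; it's byte 1 of E2 97 85 = 0xE2.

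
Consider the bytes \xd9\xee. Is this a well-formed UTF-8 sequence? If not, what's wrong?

Leading byte 0xD9 = 11011001 → 2-byte form.
Byte 2 is 0xEE = 11101110, which is not 10xxxxxx — expected a continuation byte.

invalid (non-continuation byte where continuation expected)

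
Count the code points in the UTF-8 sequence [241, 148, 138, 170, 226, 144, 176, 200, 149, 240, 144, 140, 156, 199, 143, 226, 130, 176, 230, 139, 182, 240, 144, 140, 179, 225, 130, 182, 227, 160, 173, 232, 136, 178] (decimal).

Byte at offset 0: 0xF1 = 11110001 → 4-byte char (#1). Advance 4.
Byte at offset 4: 0xE2 = 11100010 → 3-byte char (#2). Advance 3.
Byte at offset 7: 0xC8 = 11001000 → 2-byte char (#3). Advance 2.
Byte at offset 9: 0xF0 = 11110000 → 4-byte char (#4). Advance 4.
Byte at offset 13: 0xC7 = 11000111 → 2-byte char (#5). Advance 2.
Byte at offset 15: 0xE2 = 11100010 → 3-byte char (#6). Advance 3.
Byte at offset 18: 0xE6 = 11100110 → 3-byte char (#7). Advance 3.
Byte at offset 21: 0xF0 = 11110000 → 4-byte char (#8). Advance 4.
Byte at offset 25: 0xE1 = 11100001 → 3-byte char (#9). Advance 3.
Byte at offset 28: 0xE3 = 11100011 → 3-byte char (#10). Advance 3.
Byte at offset 31: 0xE8 = 11101000 → 3-byte char (#11). Advance 3.
Reached end at offset 34 after 11 code points.

11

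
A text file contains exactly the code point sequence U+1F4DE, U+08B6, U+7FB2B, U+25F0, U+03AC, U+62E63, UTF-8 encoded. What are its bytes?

U+1F4DE: 4-byte form → F0 9F 93 9E.
U+08B6: 3-byte form → E0 A2 B6.
U+7FB2B: 4-byte form → F1 BF AC AB.
U+25F0: 3-byte form → E2 97 B0.
U+03AC: 2-byte form → CE AC.
U+62E63: 4-byte form → F1 A2 B9 A3.
Concatenated (20 bytes): F0 9F 93 9E E0 A2 B6 F1 BF AC AB E2 97 B0 CE AC F1 A2 B9 A3.

F0 9F 93 9E E0 A2 B6 F1 BF AC AB E2 97 B0 CE AC F1 A2 B9 A3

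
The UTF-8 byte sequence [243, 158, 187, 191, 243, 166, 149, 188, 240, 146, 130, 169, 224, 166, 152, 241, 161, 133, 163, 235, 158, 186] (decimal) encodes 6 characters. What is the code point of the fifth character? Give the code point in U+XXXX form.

Offset 0: leading byte 0xF3 = 11110011 → 4-byte char #1 = F3 9E BB BF.
Offset 4: leading byte 0xF3 = 11110011 → 4-byte char #2 = F3 A6 95 BC.
Offset 8: leading byte 0xF0 = 11110000 → 4-byte char #3 = F0 92 82 A9.
Offset 12: leading byte 0xE0 = 11100000 → 3-byte char #4 = E0 A6 98.
Offset 15: leading byte 0xF1 = 11110001 → 4-byte char #5 = F1 A1 85 A3.
Leading byte 0xF1 = 11110001 matches 11110xxx → 4-byte sequence.
Byte 1: 0xF1 = 11110001, payload 001 (3 bits).
Byte 2: 0xA1 = 10100001 (10xxxxxx ✓), payload 100001.
Byte 3: 0x85 = 10000101 (10xxxxxx ✓), payload 000101.
Byte 4: 0xA3 = 10100011 (10xxxxxx ✓), payload 100011.
Concatenate: 001100001000101100011 = 0x61163 (21 bits → U+61163).

U+61163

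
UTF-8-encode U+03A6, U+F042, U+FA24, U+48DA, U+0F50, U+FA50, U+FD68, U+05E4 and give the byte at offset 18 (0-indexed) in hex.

U+03A6 → 2-byte form CE A6 at offsets 0–1.
U+F042 → 3-byte form EF 81 82 at offsets 2–4.
U+FA24 → 3-byte form EF A8 A4 at offsets 5–7.
U+48DA → 3-byte form E4 A3 9A at offsets 8–10.
U+0F50 → 3-byte form E0 BD 90 at offsets 11–13.
U+FA50 → 3-byte form EF A9 90 at offsets 14–16.
U+FD68 → 3-byte form EF B5 A8 at offsets 17–19.
Offset 18 falls in char 7's range; it's byte 2 of EF B5 A8 = 0xB5.

0xB5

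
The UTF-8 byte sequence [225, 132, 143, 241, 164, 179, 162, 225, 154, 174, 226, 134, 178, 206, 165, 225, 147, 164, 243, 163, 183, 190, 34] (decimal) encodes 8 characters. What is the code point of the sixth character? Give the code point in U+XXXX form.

U+14E4

Offset 0: leading byte 0xE1 = 11100001 → 3-byte char #1 = E1 84 8F.
Offset 3: leading byte 0xF1 = 11110001 → 4-byte char #2 = F1 A4 B3 A2.
Offset 7: leading byte 0xE1 = 11100001 → 3-byte char #3 = E1 9A AE.
Offset 10: leading byte 0xE2 = 11100010 → 3-byte char #4 = E2 86 B2.
Offset 13: leading byte 0xCE = 11001110 → 2-byte char #5 = CE A5.
Offset 15: leading byte 0xE1 = 11100001 → 3-byte char #6 = E1 93 A4.
Leading byte 0xE1 = 11100001 matches 1110xxxx → 3-byte sequence.
Byte 1: 0xE1 = 11100001, payload 0001 (4 bits).
Byte 2: 0x93 = 10010011 (10xxxxxx ✓), payload 010011.
Byte 3: 0xA4 = 10100100 (10xxxxxx ✓), payload 100100.
Concatenate: 0001010011100100 = 0x14E4 (16 bits → U+14E4).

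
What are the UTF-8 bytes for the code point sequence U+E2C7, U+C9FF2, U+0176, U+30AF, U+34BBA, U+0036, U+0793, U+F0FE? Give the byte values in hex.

EE 8B 87 F3 89 BF B2 C5 B6 E3 82 AF F0 B4 AE BA 36 DE 93 EF 83 BE

U+E2C7: 3-byte form → EE 8B 87.
U+C9FF2: 4-byte form → F3 89 BF B2.
U+0176: 2-byte form → C5 B6.
U+30AF: 3-byte form → E3 82 AF.
U+34BBA: 4-byte form → F0 B4 AE BA.
U+0036: 1-byte form → 36.
U+0793: 2-byte form → DE 93.
U+F0FE: 3-byte form → EF 83 BE.
Concatenated (22 bytes): EE 8B 87 F3 89 BF B2 C5 B6 E3 82 AF F0 B4 AE BA 36 DE 93 EF 83 BE.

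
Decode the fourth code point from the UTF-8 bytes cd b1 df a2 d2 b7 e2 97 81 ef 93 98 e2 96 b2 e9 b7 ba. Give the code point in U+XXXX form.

Offset 0: leading byte 0xCD = 11001101 → 2-byte char #1 = CD B1.
Offset 2: leading byte 0xDF = 11011111 → 2-byte char #2 = DF A2.
Offset 4: leading byte 0xD2 = 11010010 → 2-byte char #3 = D2 B7.
Offset 6: leading byte 0xE2 = 11100010 → 3-byte char #4 = E2 97 81.
Leading byte 0xE2 = 11100010 matches 1110xxxx → 3-byte sequence.
Byte 1: 0xE2 = 11100010, payload 0010 (4 bits).
Byte 2: 0x97 = 10010111 (10xxxxxx ✓), payload 010111.
Byte 3: 0x81 = 10000001 (10xxxxxx ✓), payload 000001.
Concatenate: 0010010111000001 = 0x25C1 (16 bits → U+25C1).

U+25C1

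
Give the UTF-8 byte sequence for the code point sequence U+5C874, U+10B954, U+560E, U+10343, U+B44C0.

U+5C874: 4-byte form → F1 9C A1 B4.
U+10B954: 4-byte form → F4 8B A5 94.
U+560E: 3-byte form → E5 98 8E.
U+10343: 4-byte form → F0 90 8D 83.
U+B44C0: 4-byte form → F2 B4 93 80.
Concatenated (19 bytes): F1 9C A1 B4 F4 8B A5 94 E5 98 8E F0 90 8D 83 F2 B4 93 80.

F1 9C A1 B4 F4 8B A5 94 E5 98 8E F0 90 8D 83 F2 B4 93 80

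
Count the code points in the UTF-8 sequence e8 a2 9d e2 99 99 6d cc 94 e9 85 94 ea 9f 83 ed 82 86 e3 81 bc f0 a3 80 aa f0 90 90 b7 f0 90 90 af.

11

Byte at offset 0: 0xE8 = 11101000 → 3-byte char (#1). Advance 3.
Byte at offset 3: 0xE2 = 11100010 → 3-byte char (#2). Advance 3.
Byte at offset 6: 0x6D = 01101101 → 1-byte char (#3). Advance 1.
Byte at offset 7: 0xCC = 11001100 → 2-byte char (#4). Advance 2.
Byte at offset 9: 0xE9 = 11101001 → 3-byte char (#5). Advance 3.
Byte at offset 12: 0xEA = 11101010 → 3-byte char (#6). Advance 3.
Byte at offset 15: 0xED = 11101101 → 3-byte char (#7). Advance 3.
Byte at offset 18: 0xE3 = 11100011 → 3-byte char (#8). Advance 3.
Byte at offset 21: 0xF0 = 11110000 → 4-byte char (#9). Advance 4.
Byte at offset 25: 0xF0 = 11110000 → 4-byte char (#10). Advance 4.
Byte at offset 29: 0xF0 = 11110000 → 4-byte char (#11). Advance 4.
Reached end at offset 33 after 11 code points.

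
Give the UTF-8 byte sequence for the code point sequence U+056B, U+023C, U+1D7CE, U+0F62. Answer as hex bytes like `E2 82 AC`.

U+056B: 2-byte form → D5 AB.
U+023C: 2-byte form → C8 BC.
U+1D7CE: 4-byte form → F0 9D 9F 8E.
U+0F62: 3-byte form → E0 BD A2.
Concatenated (11 bytes): D5 AB C8 BC F0 9D 9F 8E E0 BD A2.

D5 AB C8 BC F0 9D 9F 8E E0 BD A2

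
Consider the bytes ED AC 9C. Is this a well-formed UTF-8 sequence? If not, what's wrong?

invalid (encodes a surrogate (U+D800–U+DFFF))

Structurally a 3-byte sequence; payload = 0xDB1C.
But 0xDB1C is in U+D800–U+DFFF, the surrogate range. Surrogates are not Unicode scalar values and are forbidden in UTF-8.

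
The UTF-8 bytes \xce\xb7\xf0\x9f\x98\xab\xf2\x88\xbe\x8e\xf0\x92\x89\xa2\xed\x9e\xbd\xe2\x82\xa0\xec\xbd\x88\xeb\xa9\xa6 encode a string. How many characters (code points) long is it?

8

Byte at offset 0: 0xCE = 11001110 → 2-byte char (#1). Advance 2.
Byte at offset 2: 0xF0 = 11110000 → 4-byte char (#2). Advance 4.
Byte at offset 6: 0xF2 = 11110010 → 4-byte char (#3). Advance 4.
Byte at offset 10: 0xF0 = 11110000 → 4-byte char (#4). Advance 4.
Byte at offset 14: 0xED = 11101101 → 3-byte char (#5). Advance 3.
Byte at offset 17: 0xE2 = 11100010 → 3-byte char (#6). Advance 3.
Byte at offset 20: 0xEC = 11101100 → 3-byte char (#7). Advance 3.
Byte at offset 23: 0xEB = 11101011 → 3-byte char (#8). Advance 3.
Reached end at offset 26 after 8 code points.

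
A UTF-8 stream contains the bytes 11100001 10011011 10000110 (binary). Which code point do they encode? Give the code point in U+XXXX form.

U+16C6

Leading byte 0xE1 = 11100001 matches 1110xxxx → 3-byte sequence.
Byte 1: 0xE1 = 11100001, payload 0001 (4 bits).
Byte 2: 0x9B = 10011011 (10xxxxxx ✓), payload 011011.
Byte 3: 0x86 = 10000110 (10xxxxxx ✓), payload 000110.
Concatenate: 0001011011000110 = 0x16C6 (16 bits → U+16C6).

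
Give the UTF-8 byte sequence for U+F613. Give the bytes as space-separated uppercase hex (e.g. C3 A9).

U+F613 = 0xF613 = 62995 decimal. In range U+0800–U+FFFF → 3-byte form: 1110xxxx 10xxxxxx 10xxxxxx.
Binary (16 bits): 1111011000010011.
Split 4+6+6: 1111 | 011000 | 010011.
Byte 1: 11101111 = 0xEF.
Byte 2: 10011000 = 0x98.
Byte 3: 10010011 = 0x93.

EF 98 93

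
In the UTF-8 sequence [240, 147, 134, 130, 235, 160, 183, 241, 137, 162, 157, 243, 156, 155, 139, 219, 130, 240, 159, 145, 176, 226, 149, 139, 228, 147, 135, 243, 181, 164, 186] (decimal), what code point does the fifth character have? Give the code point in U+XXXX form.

U+06C2

Offset 0: leading byte 0xF0 = 11110000 → 4-byte char #1 = F0 93 86 82.
Offset 4: leading byte 0xEB = 11101011 → 3-byte char #2 = EB A0 B7.
Offset 7: leading byte 0xF1 = 11110001 → 4-byte char #3 = F1 89 A2 9D.
Offset 11: leading byte 0xF3 = 11110011 → 4-byte char #4 = F3 9C 9B 8B.
Offset 15: leading byte 0xDB = 11011011 → 2-byte char #5 = DB 82.
Leading byte 0xDB = 11011011 matches 110xxxxx → 2-byte sequence.
Byte 1: 0xDB = 11011011, payload 11011 (5 bits).
Byte 2: 0x82 = 10000010 (10xxxxxx ✓), payload 000010.
Concatenate: 11011000010 = 0x6C2 (11 bits → U+06C2).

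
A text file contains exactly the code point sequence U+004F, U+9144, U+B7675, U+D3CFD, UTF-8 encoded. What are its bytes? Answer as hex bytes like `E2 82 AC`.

4F E9 85 84 F2 B7 99 B5 F3 93 B3 BD

U+004F: 1-byte form → 4F.
U+9144: 3-byte form → E9 85 84.
U+B7675: 4-byte form → F2 B7 99 B5.
U+D3CFD: 4-byte form → F3 93 B3 BD.
Concatenated (12 bytes): 4F E9 85 84 F2 B7 99 B5 F3 93 B3 BD.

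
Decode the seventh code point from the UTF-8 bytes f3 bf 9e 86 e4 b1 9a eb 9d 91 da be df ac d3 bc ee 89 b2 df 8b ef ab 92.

Offset 0: leading byte 0xF3 = 11110011 → 4-byte char #1 = F3 BF 9E 86.
Offset 4: leading byte 0xE4 = 11100100 → 3-byte char #2 = E4 B1 9A.
Offset 7: leading byte 0xEB = 11101011 → 3-byte char #3 = EB 9D 91.
Offset 10: leading byte 0xDA = 11011010 → 2-byte char #4 = DA BE.
Offset 12: leading byte 0xDF = 11011111 → 2-byte char #5 = DF AC.
Offset 14: leading byte 0xD3 = 11010011 → 2-byte char #6 = D3 BC.
Offset 16: leading byte 0xEE = 11101110 → 3-byte char #7 = EE 89 B2.
Leading byte 0xEE = 11101110 matches 1110xxxx → 3-byte sequence.
Byte 1: 0xEE = 11101110, payload 1110 (4 bits).
Byte 2: 0x89 = 10001001 (10xxxxxx ✓), payload 001001.
Byte 3: 0xB2 = 10110010 (10xxxxxx ✓), payload 110010.
Concatenate: 1110001001110010 = 0xE272 (16 bits → U+E272).

U+E272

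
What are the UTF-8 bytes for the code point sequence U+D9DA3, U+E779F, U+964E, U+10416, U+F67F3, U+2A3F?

U+D9DA3: 4-byte form → F3 99 B6 A3.
U+E779F: 4-byte form → F3 A7 9E 9F.
U+964E: 3-byte form → E9 99 8E.
U+10416: 4-byte form → F0 90 90 96.
U+F67F3: 4-byte form → F3 B6 9F B3.
U+2A3F: 3-byte form → E2 A8 BF.
Concatenated (22 bytes): F3 99 B6 A3 F3 A7 9E 9F E9 99 8E F0 90 90 96 F3 B6 9F B3 E2 A8 BF.

F3 99 B6 A3 F3 A7 9E 9F E9 99 8E F0 90 90 96 F3 B6 9F B3 E2 A8 BF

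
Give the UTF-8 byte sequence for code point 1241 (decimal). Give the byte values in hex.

D3 99

U+04D9 = 0x4D9 = 1241 decimal. In range U+0080–U+07FF → 2-byte form: 110xxxxx 10xxxxxx.
Binary (11 bits): 10011011001.
Split 5+6: 10011 | 011001.
Byte 1: 11010011 = 0xD3.
Byte 2: 10011001 = 0x99.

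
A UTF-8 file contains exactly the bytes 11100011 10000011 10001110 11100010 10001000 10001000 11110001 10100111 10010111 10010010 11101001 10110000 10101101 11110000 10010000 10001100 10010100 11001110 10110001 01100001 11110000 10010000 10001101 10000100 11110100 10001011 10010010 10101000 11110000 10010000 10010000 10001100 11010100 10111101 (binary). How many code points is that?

11

Byte at offset 0: 0xE3 = 11100011 → 3-byte char (#1). Advance 3.
Byte at offset 3: 0xE2 = 11100010 → 3-byte char (#2). Advance 3.
Byte at offset 6: 0xF1 = 11110001 → 4-byte char (#3). Advance 4.
Byte at offset 10: 0xE9 = 11101001 → 3-byte char (#4). Advance 3.
Byte at offset 13: 0xF0 = 11110000 → 4-byte char (#5). Advance 4.
Byte at offset 17: 0xCE = 11001110 → 2-byte char (#6). Advance 2.
Byte at offset 19: 0x61 = 01100001 → 1-byte char (#7). Advance 1.
Byte at offset 20: 0xF0 = 11110000 → 4-byte char (#8). Advance 4.
Byte at offset 24: 0xF4 = 11110100 → 4-byte char (#9). Advance 4.
Byte at offset 28: 0xF0 = 11110000 → 4-byte char (#10). Advance 4.
Byte at offset 32: 0xD4 = 11010100 → 2-byte char (#11). Advance 2.
Reached end at offset 34 after 11 code points.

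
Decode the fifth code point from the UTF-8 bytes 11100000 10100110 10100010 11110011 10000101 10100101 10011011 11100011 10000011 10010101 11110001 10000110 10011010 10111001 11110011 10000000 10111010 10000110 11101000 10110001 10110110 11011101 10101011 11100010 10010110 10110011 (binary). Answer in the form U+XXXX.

Offset 0: leading byte 0xE0 = 11100000 → 3-byte char #1 = E0 A6 A2.
Offset 3: leading byte 0xF3 = 11110011 → 4-byte char #2 = F3 85 A5 9B.
Offset 7: leading byte 0xE3 = 11100011 → 3-byte char #3 = E3 83 95.
Offset 10: leading byte 0xF1 = 11110001 → 4-byte char #4 = F1 86 9A B9.
Offset 14: leading byte 0xF3 = 11110011 → 4-byte char #5 = F3 80 BA 86.
Leading byte 0xF3 = 11110011 matches 11110xxx → 4-byte sequence.
Byte 1: 0xF3 = 11110011, payload 011 (3 bits).
Byte 2: 0x80 = 10000000 (10xxxxxx ✓), payload 000000.
Byte 3: 0xBA = 10111010 (10xxxxxx ✓), payload 111010.
Byte 4: 0x86 = 10000110 (10xxxxxx ✓), payload 000110.
Concatenate: 011000000111010000110 = 0xC0E86 (21 bits → U+C0E86).

U+C0E86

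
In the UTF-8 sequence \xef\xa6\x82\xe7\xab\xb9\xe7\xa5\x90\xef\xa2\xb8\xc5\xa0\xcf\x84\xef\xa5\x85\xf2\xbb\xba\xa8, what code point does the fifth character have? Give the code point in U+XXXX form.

Offset 0: leading byte 0xEF = 11101111 → 3-byte char #1 = EF A6 82.
Offset 3: leading byte 0xE7 = 11100111 → 3-byte char #2 = E7 AB B9.
Offset 6: leading byte 0xE7 = 11100111 → 3-byte char #3 = E7 A5 90.
Offset 9: leading byte 0xEF = 11101111 → 3-byte char #4 = EF A2 B8.
Offset 12: leading byte 0xC5 = 11000101 → 2-byte char #5 = C5 A0.
Leading byte 0xC5 = 11000101 matches 110xxxxx → 2-byte sequence.
Byte 1: 0xC5 = 11000101, payload 00101 (5 bits).
Byte 2: 0xA0 = 10100000 (10xxxxxx ✓), payload 100000.
Concatenate: 00101100000 = 0x160 (11 bits → U+0160).

U+0160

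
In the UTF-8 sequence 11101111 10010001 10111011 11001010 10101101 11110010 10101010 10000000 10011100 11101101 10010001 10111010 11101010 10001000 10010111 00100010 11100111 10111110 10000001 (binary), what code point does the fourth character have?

U+D47A

Offset 0: leading byte 0xEF = 11101111 → 3-byte char #1 = EF 91 BB.
Offset 3: leading byte 0xCA = 11001010 → 2-byte char #2 = CA AD.
Offset 5: leading byte 0xF2 = 11110010 → 4-byte char #3 = F2 AA 80 9C.
Offset 9: leading byte 0xED = 11101101 → 3-byte char #4 = ED 91 BA.
Leading byte 0xED = 11101101 matches 1110xxxx → 3-byte sequence.
Byte 1: 0xED = 11101101, payload 1101 (4 bits).
Byte 2: 0x91 = 10010001 (10xxxxxx ✓), payload 010001.
Byte 3: 0xBA = 10111010 (10xxxxxx ✓), payload 111010.
Concatenate: 1101010001111010 = 0xD47A (16 bits → U+D47A).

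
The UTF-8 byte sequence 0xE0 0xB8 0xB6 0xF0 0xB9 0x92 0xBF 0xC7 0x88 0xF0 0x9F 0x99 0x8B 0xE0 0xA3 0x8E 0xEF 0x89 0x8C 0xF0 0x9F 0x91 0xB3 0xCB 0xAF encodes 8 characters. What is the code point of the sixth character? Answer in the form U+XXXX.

Offset 0: leading byte 0xE0 = 11100000 → 3-byte char #1 = E0 B8 B6.
Offset 3: leading byte 0xF0 = 11110000 → 4-byte char #2 = F0 B9 92 BF.
Offset 7: leading byte 0xC7 = 11000111 → 2-byte char #3 = C7 88.
Offset 9: leading byte 0xF0 = 11110000 → 4-byte char #4 = F0 9F 99 8B.
Offset 13: leading byte 0xE0 = 11100000 → 3-byte char #5 = E0 A3 8E.
Offset 16: leading byte 0xEF = 11101111 → 3-byte char #6 = EF 89 8C.
Leading byte 0xEF = 11101111 matches 1110xxxx → 3-byte sequence.
Byte 1: 0xEF = 11101111, payload 1111 (4 bits).
Byte 2: 0x89 = 10001001 (10xxxxxx ✓), payload 001001.
Byte 3: 0x8C = 10001100 (10xxxxxx ✓), payload 001100.
Concatenate: 1111001001001100 = 0xF24C (16 bits → U+F24C).

U+F24C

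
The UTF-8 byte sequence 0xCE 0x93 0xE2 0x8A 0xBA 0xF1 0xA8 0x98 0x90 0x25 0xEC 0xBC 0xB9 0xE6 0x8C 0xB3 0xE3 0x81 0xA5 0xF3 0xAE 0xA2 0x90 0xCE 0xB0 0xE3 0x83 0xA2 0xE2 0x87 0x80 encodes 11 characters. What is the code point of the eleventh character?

Offset 0: leading byte 0xCE = 11001110 → 2-byte char #1 = CE 93.
Offset 2: leading byte 0xE2 = 11100010 → 3-byte char #2 = E2 8A BA.
Offset 5: leading byte 0xF1 = 11110001 → 4-byte char #3 = F1 A8 98 90.
Offset 9: leading byte 0x25 = 00100101 → 1-byte char #4 = 25.
Offset 10: leading byte 0xEC = 11101100 → 3-byte char #5 = EC BC B9.
Offset 13: leading byte 0xE6 = 11100110 → 3-byte char #6 = E6 8C B3.
Offset 16: leading byte 0xE3 = 11100011 → 3-byte char #7 = E3 81 A5.
Offset 19: leading byte 0xF3 = 11110011 → 4-byte char #8 = F3 AE A2 90.
Offset 23: leading byte 0xCE = 11001110 → 2-byte char #9 = CE B0.
Offset 25: leading byte 0xE3 = 11100011 → 3-byte char #10 = E3 83 A2.
Offset 28: leading byte 0xE2 = 11100010 → 3-byte char #11 = E2 87 80.
Leading byte 0xE2 = 11100010 matches 1110xxxx → 3-byte sequence.
Byte 1: 0xE2 = 11100010, payload 0010 (4 bits).
Byte 2: 0x87 = 10000111 (10xxxxxx ✓), payload 000111.
Byte 3: 0x80 = 10000000 (10xxxxxx ✓), payload 000000.
Concatenate: 0010000111000000 = 0x21C0 (16 bits → U+21C0).

U+21C0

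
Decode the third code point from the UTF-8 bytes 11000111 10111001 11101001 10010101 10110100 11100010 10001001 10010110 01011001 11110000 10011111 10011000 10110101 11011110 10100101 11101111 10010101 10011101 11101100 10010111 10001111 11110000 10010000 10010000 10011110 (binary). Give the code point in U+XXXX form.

U+2256

Offset 0: leading byte 0xC7 = 11000111 → 2-byte char #1 = C7 B9.
Offset 2: leading byte 0xE9 = 11101001 → 3-byte char #2 = E9 95 B4.
Offset 5: leading byte 0xE2 = 11100010 → 3-byte char #3 = E2 89 96.
Leading byte 0xE2 = 11100010 matches 1110xxxx → 3-byte sequence.
Byte 1: 0xE2 = 11100010, payload 0010 (4 bits).
Byte 2: 0x89 = 10001001 (10xxxxxx ✓), payload 001001.
Byte 3: 0x96 = 10010110 (10xxxxxx ✓), payload 010110.
Concatenate: 0010001001010110 = 0x2256 (16 bits → U+2256).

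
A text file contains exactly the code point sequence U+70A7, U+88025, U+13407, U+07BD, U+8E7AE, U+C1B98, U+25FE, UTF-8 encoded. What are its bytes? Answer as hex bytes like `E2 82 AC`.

U+70A7: 3-byte form → E7 82 A7.
U+88025: 4-byte form → F2 88 80 A5.
U+13407: 4-byte form → F0 93 90 87.
U+07BD: 2-byte form → DE BD.
U+8E7AE: 4-byte form → F2 8E 9E AE.
U+C1B98: 4-byte form → F3 81 AE 98.
U+25FE: 3-byte form → E2 97 BE.
Concatenated (24 bytes): E7 82 A7 F2 88 80 A5 F0 93 90 87 DE BD F2 8E 9E AE F3 81 AE 98 E2 97 BE.

E7 82 A7 F2 88 80 A5 F0 93 90 87 DE BD F2 8E 9E AE F3 81 AE 98 E2 97 BE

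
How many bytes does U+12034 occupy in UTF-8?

4

U+12034 = 0x12034. UTF-8 uses 1 byte below 0x80, 2 below 0x800, 3 below 0x10000, 4 up to 0x10FFFF. 0x12034 is in U+10000–U+10FFFF → 4 bytes.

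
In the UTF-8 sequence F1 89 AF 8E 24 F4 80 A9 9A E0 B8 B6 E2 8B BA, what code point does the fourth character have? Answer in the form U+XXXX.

Offset 0: leading byte 0xF1 = 11110001 → 4-byte char #1 = F1 89 AF 8E.
Offset 4: leading byte 0x24 = 00100100 → 1-byte char #2 = 24.
Offset 5: leading byte 0xF4 = 11110100 → 4-byte char #3 = F4 80 A9 9A.
Offset 9: leading byte 0xE0 = 11100000 → 3-byte char #4 = E0 B8 B6.
Leading byte 0xE0 = 11100000 matches 1110xxxx → 3-byte sequence.
Byte 1: 0xE0 = 11100000, payload 0000 (4 bits).
Byte 2: 0xB8 = 10111000 (10xxxxxx ✓), payload 111000.
Byte 3: 0xB6 = 10110110 (10xxxxxx ✓), payload 110110.
Concatenate: 0000111000110110 = 0xE36 (16 bits → U+0E36).

U+0E36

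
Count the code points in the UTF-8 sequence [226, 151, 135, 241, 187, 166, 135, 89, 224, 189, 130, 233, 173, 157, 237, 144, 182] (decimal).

Byte at offset 0: 0xE2 = 11100010 → 3-byte char (#1). Advance 3.
Byte at offset 3: 0xF1 = 11110001 → 4-byte char (#2). Advance 4.
Byte at offset 7: 0x59 = 01011001 → 1-byte char (#3). Advance 1.
Byte at offset 8: 0xE0 = 11100000 → 3-byte char (#4). Advance 3.
Byte at offset 11: 0xE9 = 11101001 → 3-byte char (#5). Advance 3.
Byte at offset 14: 0xED = 11101101 → 3-byte char (#6). Advance 3.
Reached end at offset 17 after 6 code points.

6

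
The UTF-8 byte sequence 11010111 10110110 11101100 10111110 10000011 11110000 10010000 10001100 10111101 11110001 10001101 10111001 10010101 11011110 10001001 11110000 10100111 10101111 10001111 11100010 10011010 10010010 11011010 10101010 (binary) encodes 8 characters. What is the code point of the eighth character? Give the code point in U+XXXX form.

U+06AA

Offset 0: leading byte 0xD7 = 11010111 → 2-byte char #1 = D7 B6.
Offset 2: leading byte 0xEC = 11101100 → 3-byte char #2 = EC BE 83.
Offset 5: leading byte 0xF0 = 11110000 → 4-byte char #3 = F0 90 8C BD.
Offset 9: leading byte 0xF1 = 11110001 → 4-byte char #4 = F1 8D B9 95.
Offset 13: leading byte 0xDE = 11011110 → 2-byte char #5 = DE 89.
Offset 15: leading byte 0xF0 = 11110000 → 4-byte char #6 = F0 A7 AF 8F.
Offset 19: leading byte 0xE2 = 11100010 → 3-byte char #7 = E2 9A 92.
Offset 22: leading byte 0xDA = 11011010 → 2-byte char #8 = DA AA.
Leading byte 0xDA = 11011010 matches 110xxxxx → 2-byte sequence.
Byte 1: 0xDA = 11011010, payload 11010 (5 bits).
Byte 2: 0xAA = 10101010 (10xxxxxx ✓), payload 101010.
Concatenate: 11010101010 = 0x6AA (11 bits → U+06AA).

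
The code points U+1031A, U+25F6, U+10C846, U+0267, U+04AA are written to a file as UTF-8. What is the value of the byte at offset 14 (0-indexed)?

U+1031A → 4-byte form F0 90 8C 9A at offsets 0–3.
U+25F6 → 3-byte form E2 97 B6 at offsets 4–6.
U+10C846 → 4-byte form F4 8C A1 86 at offsets 7–10.
U+0267 → 2-byte form C9 A7 at offsets 11–12.
U+04AA → 2-byte form D2 AA at offsets 13–14.
Offset 14 falls in char 5's range; it's byte 2 of D2 AA = 0xAA.

0xAA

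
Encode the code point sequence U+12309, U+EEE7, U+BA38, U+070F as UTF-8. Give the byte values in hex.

F0 92 8C 89 EE BB A7 EB A8 B8 DC 8F

U+12309: 4-byte form → F0 92 8C 89.
U+EEE7: 3-byte form → EE BB A7.
U+BA38: 3-byte form → EB A8 B8.
U+070F: 2-byte form → DC 8F.
Concatenated (12 bytes): F0 92 8C 89 EE BB A7 EB A8 B8 DC 8F.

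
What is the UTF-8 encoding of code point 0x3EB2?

U+3EB2 = 0x3EB2 = 16050 decimal. In range U+0800–U+FFFF → 3-byte form: 1110xxxx 10xxxxxx 10xxxxxx.
Binary (16 bits): 0011111010110010.
Split 4+6+6: 0011 | 111010 | 110010.
Byte 1: 11100011 = 0xE3.
Byte 2: 10111010 = 0xBA.
Byte 3: 10110010 = 0xB2.

E3 BA B2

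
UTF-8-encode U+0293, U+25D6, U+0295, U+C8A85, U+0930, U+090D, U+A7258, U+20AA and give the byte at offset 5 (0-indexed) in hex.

0xCA

U+0293 → 2-byte form CA 93 at offsets 0–1.
U+25D6 → 3-byte form E2 97 96 at offsets 2–4.
U+0295 → 2-byte form CA 95 at offsets 5–6.
Offset 5 falls in char 3's range; it's byte 1 of CA 95 = 0xCA.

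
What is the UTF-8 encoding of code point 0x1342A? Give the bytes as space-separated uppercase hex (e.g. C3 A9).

F0 93 90 AA

U+1342A = 0x1342A = 78890 decimal. In range U+10000–U+10FFFF → 4-byte form: 11110xxx 10xxxxxx 10xxxxxx 10xxxxxx.
Binary (21 bits): 000010011010000101010.
Split 3+6+6+6: 000 | 010011 | 010000 | 101010.
Byte 1: 11110000 = 0xF0.
Byte 2: 10010011 = 0x93.
Byte 3: 10010000 = 0x90.
Byte 4: 10101010 = 0xAA.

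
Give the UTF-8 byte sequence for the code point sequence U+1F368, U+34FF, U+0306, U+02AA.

F0 9F 8D A8 E3 93 BF CC 86 CA AA

U+1F368: 4-byte form → F0 9F 8D A8.
U+34FF: 3-byte form → E3 93 BF.
U+0306: 2-byte form → CC 86.
U+02AA: 2-byte form → CA AA.
Concatenated (11 bytes): F0 9F 8D A8 E3 93 BF CC 86 CA AA.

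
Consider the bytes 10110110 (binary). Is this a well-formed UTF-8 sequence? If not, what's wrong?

Byte 0xB6 = 10110110 has the form 10xxxxxx — a continuation byte — but there is no preceding leading byte.

invalid (continuation byte with no leading byte)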